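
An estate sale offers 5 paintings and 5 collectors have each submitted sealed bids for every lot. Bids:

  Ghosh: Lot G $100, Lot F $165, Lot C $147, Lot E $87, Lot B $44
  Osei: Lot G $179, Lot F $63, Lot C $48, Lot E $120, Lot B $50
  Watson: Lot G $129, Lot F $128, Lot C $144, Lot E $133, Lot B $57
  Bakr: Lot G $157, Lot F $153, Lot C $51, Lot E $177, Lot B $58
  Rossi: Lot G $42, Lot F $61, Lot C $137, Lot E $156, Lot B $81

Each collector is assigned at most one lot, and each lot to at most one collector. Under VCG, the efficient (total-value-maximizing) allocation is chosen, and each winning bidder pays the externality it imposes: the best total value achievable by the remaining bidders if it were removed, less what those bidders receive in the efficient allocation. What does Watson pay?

Watson pays $56.

Efficient allocation: Ghosh→Lot F ($165), Osei→Lot G ($179), Watson→Lot C ($144), Bakr→Lot E ($177), Rossi→Lot B ($81); total welfare W = $746.
Watson receives Lot C at value $144, so the others get W − 144 = $602.
Without Watson: best allocation of the remaining 4 bidders over all 5 lots is Ghosh→Lot F ($165), Osei→Lot G ($179), Bakr→Lot E ($177), Rossi→Lot C ($137), total $658.
VCG payment = (others' best without Watson) − (others' welfare with Watson) = 658 − 602 = $56.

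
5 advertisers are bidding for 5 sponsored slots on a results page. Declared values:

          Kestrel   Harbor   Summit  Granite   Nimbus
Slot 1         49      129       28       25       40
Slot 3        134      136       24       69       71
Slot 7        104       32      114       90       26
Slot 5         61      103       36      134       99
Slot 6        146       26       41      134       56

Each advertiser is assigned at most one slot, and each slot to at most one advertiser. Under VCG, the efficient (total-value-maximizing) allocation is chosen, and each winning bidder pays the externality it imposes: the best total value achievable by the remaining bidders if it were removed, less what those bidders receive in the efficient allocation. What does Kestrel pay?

Efficient allocation: Kestrel→Slot 3 ($134), Harbor→Slot 1 ($129), Summit→Slot 7 ($114), Granite→Slot 6 ($134), Nimbus→Slot 5 ($99); total welfare W = $610.
Kestrel receives Slot 3 at value $134, so the others get W − 134 = $476.
Without Kestrel: best allocation of the remaining 4 bidders over all 5 slots is Harbor→Slot 3 ($136), Summit→Slot 7 ($114), Granite→Slot 6 ($134), Nimbus→Slot 5 ($99), total $483.
VCG payment = (others' best without Kestrel) − (others' welfare with Kestrel) = 483 − 476 = $7.

Kestrel pays $7.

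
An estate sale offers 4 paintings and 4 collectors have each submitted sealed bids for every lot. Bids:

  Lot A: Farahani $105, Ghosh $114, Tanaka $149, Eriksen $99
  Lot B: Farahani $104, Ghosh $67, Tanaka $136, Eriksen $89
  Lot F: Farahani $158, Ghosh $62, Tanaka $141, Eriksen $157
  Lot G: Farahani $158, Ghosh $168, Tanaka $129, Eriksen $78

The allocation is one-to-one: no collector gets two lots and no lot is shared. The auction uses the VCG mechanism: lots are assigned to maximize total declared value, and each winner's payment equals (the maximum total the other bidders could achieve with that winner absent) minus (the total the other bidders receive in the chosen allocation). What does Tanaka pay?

Efficient allocation: Farahani→Lot B ($104), Ghosh→Lot G ($168), Tanaka→Lot A ($149), Eriksen→Lot F ($157); total welfare W = $578.
Tanaka receives Lot A at value $149, so the others get W − 149 = $429.
Without Tanaka: best allocation of the remaining 3 bidders over all 4 lots is Farahani→Lot A ($105), Ghosh→Lot G ($168), Eriksen→Lot F ($157), total $430.
VCG payment = (others' best without Tanaka) − (others' welfare with Tanaka) = 430 − 429 = $1.

Tanaka pays $1.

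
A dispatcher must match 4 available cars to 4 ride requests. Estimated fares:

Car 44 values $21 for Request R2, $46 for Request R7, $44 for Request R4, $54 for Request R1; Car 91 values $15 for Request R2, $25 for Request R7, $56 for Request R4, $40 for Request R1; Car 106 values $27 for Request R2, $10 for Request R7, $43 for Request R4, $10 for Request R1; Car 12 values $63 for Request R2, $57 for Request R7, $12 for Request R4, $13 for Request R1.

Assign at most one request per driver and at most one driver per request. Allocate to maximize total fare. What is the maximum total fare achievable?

Treat this as an assignment problem: match each driver to one request.
Optimal: Car 44→Request R1 ($54), Car 91→Request R4 ($56), Car 106→Request R2 ($27), Car 12→Request R7 ($57) — total 54+56+27+57 = $194.
Column-greedy (each request in turn goes to its best remaining driver) gives $175, worse by 19.
No other one-to-one assignment exceeds $194.

Max total: $194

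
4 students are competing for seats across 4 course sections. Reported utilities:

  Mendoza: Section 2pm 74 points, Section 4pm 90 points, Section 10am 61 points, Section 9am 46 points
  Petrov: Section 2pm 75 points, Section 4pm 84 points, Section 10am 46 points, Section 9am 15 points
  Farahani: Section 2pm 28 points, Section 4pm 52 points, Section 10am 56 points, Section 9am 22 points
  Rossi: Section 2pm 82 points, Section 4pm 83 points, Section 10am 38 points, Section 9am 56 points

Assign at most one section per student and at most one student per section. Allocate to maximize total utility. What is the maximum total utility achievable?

This is the linear assignment problem.
Optimal: Mendoza→Section 4pm (90 points), Petrov→Section 2pm (75 points), Farahani→Section 10am (56 points), Rossi→Section 9am (56 points) — total 90+75+56+56 = 277 points.
Column-greedy (each section in turn goes to its best remaining student) gives 243 points, worse by 34.
Every other assignment is strictly worse.

Max total: 277 points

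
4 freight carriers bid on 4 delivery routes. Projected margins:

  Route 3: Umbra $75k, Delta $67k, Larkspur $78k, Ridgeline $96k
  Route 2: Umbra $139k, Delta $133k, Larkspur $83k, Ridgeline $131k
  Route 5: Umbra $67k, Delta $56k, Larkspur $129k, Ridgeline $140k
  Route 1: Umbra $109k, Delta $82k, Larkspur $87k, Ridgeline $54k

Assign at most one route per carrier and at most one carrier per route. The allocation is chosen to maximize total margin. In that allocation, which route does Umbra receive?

Treat this as an assignment problem: match each carrier to one route.
Optimal: Umbra→Route 1 ($109k), Delta→Route 2 ($133k), Larkspur→Route 5 ($129k), Ridgeline→Route 3 ($96k) — total 109+133+129+96 = $467k.
Max-entry greedy (repeatedly take the single best remaining cell) gives $433k, worse by 34.
Swapping Delta↔Umbra (Delta→Route 1 $82k, Umbra→Route 2 $139k) loses 21.
Umbra's own top route is Route 2 ($139k), but forcing Umbra→Route 2 and reassigning the rest optimally gives only $446k — worse by 21.

Umbra receives Route 1.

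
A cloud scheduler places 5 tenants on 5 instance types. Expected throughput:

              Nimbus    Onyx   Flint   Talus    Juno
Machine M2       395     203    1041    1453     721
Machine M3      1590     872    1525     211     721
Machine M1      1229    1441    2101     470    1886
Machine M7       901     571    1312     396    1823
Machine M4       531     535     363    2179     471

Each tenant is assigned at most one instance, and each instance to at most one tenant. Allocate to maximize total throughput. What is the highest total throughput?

Maximum total: 8074 ops/s

Treat this as an assignment problem: match each tenant to one instance.
Optimal: Nimbus→Machine M3 (1590 ops/s), Onyx→Machine M1 (1441 ops/s), Flint→Machine M2 (1041 ops/s), Talus→Machine M4 (2179 ops/s), Juno→Machine M7 (1823 ops/s) — total 1590+1441+1041+2179+1823 = 8074 ops/s.
Row-greedy (each tenant in turn takes its best remaining instance) gives 7243 ops/s, worse by 831.
No other one-to-one assignment exceeds 8074 ops/s.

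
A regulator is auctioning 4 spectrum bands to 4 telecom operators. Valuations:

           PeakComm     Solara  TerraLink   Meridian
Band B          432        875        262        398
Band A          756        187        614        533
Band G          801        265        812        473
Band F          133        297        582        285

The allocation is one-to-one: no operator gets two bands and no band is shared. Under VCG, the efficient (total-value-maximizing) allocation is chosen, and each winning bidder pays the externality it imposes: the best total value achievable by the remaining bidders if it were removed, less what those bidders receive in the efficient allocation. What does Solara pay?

Efficient allocation: PeakComm→Band G ($801M), Solara→Band B ($875M), TerraLink→Band F ($582M), Meridian→Band A ($533M); total welfare W = $2791M.
Solara receives Band B at value $875M, so the others get W − 875 = $1916M.
Without Solara: best allocation of the remaining 3 bidders over all 4 bands is PeakComm→Band A ($756M), TerraLink→Band G ($812M), Meridian→Band B ($398M), total $1966M.
VCG payment = (others' best without Solara) − (others' welfare with Solara) = 1966 − 1916 = $50M.

Solara pays $50M.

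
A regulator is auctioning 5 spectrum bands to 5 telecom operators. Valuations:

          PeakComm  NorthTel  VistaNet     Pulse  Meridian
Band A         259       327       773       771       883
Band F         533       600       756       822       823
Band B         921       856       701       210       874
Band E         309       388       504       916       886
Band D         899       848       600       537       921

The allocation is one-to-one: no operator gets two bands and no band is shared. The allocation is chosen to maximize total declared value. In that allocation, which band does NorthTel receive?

NorthTel receives Band D.

Treat this as an assignment problem: match each operator to one band.
Optimal: PeakComm→Band B ($921M), NorthTel→Band D ($848M), VistaNet→Band F ($756M), Pulse→Band E ($916M), Meridian→Band A ($883M) — total 921+848+756+916+883 = $4324M.
Row-greedy (each operator in turn takes its best remaining band) gives $4281M, worse by 43.
Next-best assignment: PeakComm→Band D, NorthTel→Band B, VistaNet→Band F, Pulse→Band E, Meridian→Band A = $4310M.
NorthTel's own top band is Band B ($856M), but forcing NorthTel→Band B and reassigning the rest optimally gives only $4310M — worse by 14.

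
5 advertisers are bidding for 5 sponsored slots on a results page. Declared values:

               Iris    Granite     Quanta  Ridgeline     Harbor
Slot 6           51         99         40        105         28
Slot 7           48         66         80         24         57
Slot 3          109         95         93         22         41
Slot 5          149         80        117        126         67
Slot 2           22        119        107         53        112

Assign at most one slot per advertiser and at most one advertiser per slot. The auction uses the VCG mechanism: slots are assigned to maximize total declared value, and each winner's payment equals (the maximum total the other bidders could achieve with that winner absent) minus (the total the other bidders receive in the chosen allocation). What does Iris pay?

Efficient allocation: Iris→Slot 5 ($149), Granite→Slot 3 ($95), Quanta→Slot 7 ($80), Ridgeline→Slot 6 ($105), Harbor→Slot 2 ($112); total welfare W = $541.
Iris receives Slot 5 at value $149, so the others get W − 149 = $392.
Without Iris: best allocation of the remaining 4 bidders over all 5 slots is Granite→Slot 6 ($99), Quanta→Slot 3 ($93), Ridgeline→Slot 5 ($126), Harbor→Slot 2 ($112), total $430.
VCG payment = (others' best without Iris) − (others' welfare with Iris) = 430 − 392 = $38.

Iris pays $38.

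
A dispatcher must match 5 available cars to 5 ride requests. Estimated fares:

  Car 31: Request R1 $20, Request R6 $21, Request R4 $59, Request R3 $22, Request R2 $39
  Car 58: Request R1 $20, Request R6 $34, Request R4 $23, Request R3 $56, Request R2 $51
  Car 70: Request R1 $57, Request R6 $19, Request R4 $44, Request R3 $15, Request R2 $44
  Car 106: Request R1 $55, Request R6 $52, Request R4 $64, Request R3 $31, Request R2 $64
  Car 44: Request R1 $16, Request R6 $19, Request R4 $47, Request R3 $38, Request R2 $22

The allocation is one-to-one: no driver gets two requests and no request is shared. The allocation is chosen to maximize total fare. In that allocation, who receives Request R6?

Optimal: Car 31→Request R4 ($59), Car 58→Request R2 ($51), Car 70→Request R1 ($57), Car 106→Request R6 ($52), Car 44→Request R3 ($38) — total 59+51+57+52+38 = $257.
Max-entry greedy (repeatedly take the single best remaining cell) gives $235, worse by 22.
Checked against all permutations: $257 is optimal.
Car 106's own top request is Request R4 ($64), but forcing Car 106→Request R4 and reassigning the rest optimally gives only $235 — worse by 22.

Car 106 receives Request R6.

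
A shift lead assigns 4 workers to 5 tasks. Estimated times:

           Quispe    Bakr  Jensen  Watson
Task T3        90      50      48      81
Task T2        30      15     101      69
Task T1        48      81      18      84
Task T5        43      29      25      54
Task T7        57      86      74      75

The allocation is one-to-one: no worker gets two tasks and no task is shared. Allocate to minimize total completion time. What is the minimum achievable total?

Minimum total: 144 min

This is a one-to-one assignment (minimum-cost bipartite matching).
Optimal: Quispe→Task T7 (57 min), Bakr→Task T2 (15 min), Jensen→Task T1 (18 min), Watson→Task T5 (54 min) — total 57+15+18+54 = 144 min.
Row-greedy (each worker in turn takes its cheapest remaining task) gives 152 min, worse by 8.
Swapping Quispe↔Watson (Quispe→Task T5 43 min, Watson→Task T7 75 min) adds 7.
Every other assignment is strictly worse.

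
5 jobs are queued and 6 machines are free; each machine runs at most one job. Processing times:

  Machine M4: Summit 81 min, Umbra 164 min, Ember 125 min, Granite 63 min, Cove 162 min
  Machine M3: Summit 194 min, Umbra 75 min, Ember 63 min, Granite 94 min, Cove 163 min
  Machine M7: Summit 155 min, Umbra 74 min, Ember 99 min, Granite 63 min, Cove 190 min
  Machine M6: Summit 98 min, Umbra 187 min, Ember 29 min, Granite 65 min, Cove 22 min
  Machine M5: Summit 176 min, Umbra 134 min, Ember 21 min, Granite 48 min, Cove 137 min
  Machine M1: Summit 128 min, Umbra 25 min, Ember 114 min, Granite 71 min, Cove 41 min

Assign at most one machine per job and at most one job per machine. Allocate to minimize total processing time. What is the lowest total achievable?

Treat this as an assignment problem: match each job to one machine.
Optimal: Summit→Machine M4 (81 min), Umbra→Machine M1 (25 min), Ember→Machine M5 (21 min), Granite→Machine M7 (63 min), Cove→Machine M6 (22 min) — total 81+25+21+63+22 = 212 min.

Min total: 212 min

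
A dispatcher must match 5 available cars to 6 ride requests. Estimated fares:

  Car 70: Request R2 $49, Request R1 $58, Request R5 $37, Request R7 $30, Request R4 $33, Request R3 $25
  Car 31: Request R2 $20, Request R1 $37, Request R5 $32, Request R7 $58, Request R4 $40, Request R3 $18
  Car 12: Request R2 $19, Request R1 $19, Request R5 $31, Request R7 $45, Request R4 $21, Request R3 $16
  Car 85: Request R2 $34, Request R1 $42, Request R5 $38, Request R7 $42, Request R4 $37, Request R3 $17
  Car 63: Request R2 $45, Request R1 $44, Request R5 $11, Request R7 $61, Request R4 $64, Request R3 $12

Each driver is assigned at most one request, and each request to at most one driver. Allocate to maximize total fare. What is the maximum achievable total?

Maximum total: $245

Treat this as an assignment problem: match each driver to one request.
Optimal: Car 70→Request R1 ($58), Car 31→Request R7 ($58), Car 12→Request R5 ($31), Car 85→Request R2 ($34), Car 63→Request R4 ($64) — total 58+58+31+34+64 = $245.
Column-greedy (each request in turn goes to its best remaining driver) gives $210, worse by 35.
Next-best assignment: Car 70→Request R2, Car 31→Request R7, Car 12→Request R5, Car 85→Request R1, Car 63→Request R4 = $244.
Swapping Car 70↔Car 31 (Car 70→Request R7 $30, Car 31→Request R1 $37) loses 49.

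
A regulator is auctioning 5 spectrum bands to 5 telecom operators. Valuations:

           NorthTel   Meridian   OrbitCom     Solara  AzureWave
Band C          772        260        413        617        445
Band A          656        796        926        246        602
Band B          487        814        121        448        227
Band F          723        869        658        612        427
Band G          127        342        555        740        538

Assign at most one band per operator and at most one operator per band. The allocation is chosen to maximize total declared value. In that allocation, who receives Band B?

Treat this as an assignment problem: match each operator to one band.
Optimal: NorthTel→Band C ($772M), Meridian→Band B ($814M), OrbitCom→Band A ($926M), Solara→Band G ($740M), AzureWave→Band F ($427M) — total 772+814+926+740+427 = $3679M.
Column-greedy (each band in turn goes to its best remaining operator) gives $3662M, worse by 17.
Swapping Meridian↔OrbitCom (Meridian→Band A $796M, OrbitCom→Band B $121M) loses 823.
Meridian's own top band is Band F ($869M), but forcing Meridian→Band F and reassigning the rest optimally gives only $3553M — worse by 126.

Meridian receives Band B.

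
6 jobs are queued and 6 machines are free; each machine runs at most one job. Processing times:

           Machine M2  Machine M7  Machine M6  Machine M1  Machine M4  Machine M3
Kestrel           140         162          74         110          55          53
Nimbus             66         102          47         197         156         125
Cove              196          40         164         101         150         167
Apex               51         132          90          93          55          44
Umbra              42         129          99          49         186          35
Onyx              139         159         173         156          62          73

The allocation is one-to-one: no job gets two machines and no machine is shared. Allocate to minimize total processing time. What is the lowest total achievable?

This is a one-to-one assignment (minimum-cost bipartite matching).
Optimal: Kestrel→Machine M3 (53 min), Nimbus→Machine M6 (47 min), Cove→Machine M7 (40 min), Apex→Machine M2 (51 min), Umbra→Machine M1 (49 min), Onyx→Machine M4 (62 min) — total 53+47+40+51+49+62 = 302 min.
Column-greedy (each machine in turn goes to its cheapest remaining job) gives 350 min, worse by 48.
Next-best assignment: Kestrel→Machine M4, Nimbus→Machine M6, Cove→Machine M7, Apex→Machine M2, Umbra→Machine M1, Onyx→Machine M3 = 315 min.
No other one-to-one assignment undercuts 302 min.

Min total: 302 min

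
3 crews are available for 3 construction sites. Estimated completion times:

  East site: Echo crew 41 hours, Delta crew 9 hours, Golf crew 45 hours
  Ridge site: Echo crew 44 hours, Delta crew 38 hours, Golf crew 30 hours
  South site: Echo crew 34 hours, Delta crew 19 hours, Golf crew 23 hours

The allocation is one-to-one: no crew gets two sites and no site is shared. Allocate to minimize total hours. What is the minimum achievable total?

Minimum total: 73 hours

Optimal: Echo crew→South site (34 hours), Delta crew→East site (9 hours), Golf crew→Ridge site (30 hours) — total 34+9+30 = 73 hours.
Min-entry greedy (repeatedly take the single cheapest remaining cell) gives 76 hours, worse by 3.
No other one-to-one assignment undercuts 73 hours.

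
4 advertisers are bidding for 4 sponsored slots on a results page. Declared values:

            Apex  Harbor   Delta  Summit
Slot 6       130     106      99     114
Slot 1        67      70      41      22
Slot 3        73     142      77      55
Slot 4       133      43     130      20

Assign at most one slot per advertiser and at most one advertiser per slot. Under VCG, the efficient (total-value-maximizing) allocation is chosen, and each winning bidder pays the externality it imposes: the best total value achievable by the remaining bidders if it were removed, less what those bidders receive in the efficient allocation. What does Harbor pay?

Efficient allocation: Apex→Slot 1 ($67), Harbor→Slot 3 ($142), Delta→Slot 4 ($130), Summit→Slot 6 ($114); total welfare W = $453.
Harbor receives Slot 3 at value $142, so the others get W − 142 = $311.
Without Harbor: best allocation of the remaining 3 bidders over all 4 slots is Apex→Slot 4 ($133), Delta→Slot 3 ($77), Summit→Slot 6 ($114), total $324.
VCG payment = (others' best without Harbor) − (others' welfare with Harbor) = 324 − 311 = $13.

Harbor pays $13.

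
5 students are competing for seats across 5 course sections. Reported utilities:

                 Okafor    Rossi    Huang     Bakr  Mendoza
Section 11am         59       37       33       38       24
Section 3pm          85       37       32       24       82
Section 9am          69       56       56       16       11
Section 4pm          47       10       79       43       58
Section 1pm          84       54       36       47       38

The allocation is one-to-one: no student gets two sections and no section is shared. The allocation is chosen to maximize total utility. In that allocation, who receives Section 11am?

Optimal: Okafor→Section 1pm (84 points), Rossi→Section 9am (56 points), Huang→Section 4pm (79 points), Bakr→Section 11am (38 points), Mendoza→Section 3pm (82 points) — total 84+56+79+38+82 = 339 points.
Row-greedy (each student in turn takes its best remaining section) gives 291 points, worse by 48.
Next-best assignment: Okafor→Section 11am, Rossi→Section 9am, Huang→Section 4pm, Bakr→Section 1pm, Mendoza→Section 3pm = 323 points.
Checked against all permutations: 339 points is optimal.
Bakr's own top section is Section 1pm (47 points), but forcing Bakr→Section 1pm and reassigning the rest optimally gives only 323 points — worse by 16.

Bakr receives Section 11am.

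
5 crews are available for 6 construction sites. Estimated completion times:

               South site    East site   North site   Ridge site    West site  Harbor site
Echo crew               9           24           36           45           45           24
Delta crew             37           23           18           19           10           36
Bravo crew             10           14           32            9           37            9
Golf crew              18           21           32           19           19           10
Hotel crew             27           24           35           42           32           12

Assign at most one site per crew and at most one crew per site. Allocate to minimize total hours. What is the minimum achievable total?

Optimal: Echo crew→South site (9 hours), Delta crew→West site (10 hours), Bravo crew→Ridge site (9 hours), Golf crew→East site (21 hours), Hotel crew→Harbor site (12 hours) — total 9+10+9+21+12 = 61 hours.
Min-entry greedy (repeatedly take the single cheapest remaining cell) gives 62 hours, worse by 1.
No other one-to-one assignment undercuts 61 hours.

Min total: 61 hours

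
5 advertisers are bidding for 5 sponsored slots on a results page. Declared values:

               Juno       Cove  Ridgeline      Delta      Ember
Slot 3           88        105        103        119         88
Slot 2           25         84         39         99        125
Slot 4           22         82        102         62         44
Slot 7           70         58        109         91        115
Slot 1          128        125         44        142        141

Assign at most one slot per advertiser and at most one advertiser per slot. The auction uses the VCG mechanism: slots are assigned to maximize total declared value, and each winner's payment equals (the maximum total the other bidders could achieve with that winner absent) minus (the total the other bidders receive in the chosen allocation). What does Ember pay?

Ember pays $3.

Efficient allocation: Juno→Slot 1 ($128), Cove→Slot 4 ($82), Ridgeline→Slot 7 ($109), Delta→Slot 3 ($119), Ember→Slot 2 ($125); total welfare W = $563.
Ember receives Slot 2 at value $125, so the others get W − 125 = $438.
Without Ember: best allocation of the remaining 4 bidders over all 5 slots is Juno→Slot 1 ($128), Cove→Slot 3 ($105), Ridgeline→Slot 7 ($109), Delta→Slot 2 ($99), total $441.
VCG payment = (others' best without Ember) − (others' welfare with Ember) = 441 − 438 = $3.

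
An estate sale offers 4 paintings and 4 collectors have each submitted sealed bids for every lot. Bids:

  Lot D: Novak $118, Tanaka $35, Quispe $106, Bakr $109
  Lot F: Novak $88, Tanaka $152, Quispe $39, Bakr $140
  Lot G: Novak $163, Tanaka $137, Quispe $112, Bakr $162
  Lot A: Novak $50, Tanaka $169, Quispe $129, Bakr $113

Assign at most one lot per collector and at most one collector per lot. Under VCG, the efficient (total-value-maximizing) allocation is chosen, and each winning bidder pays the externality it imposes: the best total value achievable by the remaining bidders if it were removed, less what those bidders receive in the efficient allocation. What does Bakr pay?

Bakr pays $6.

Efficient allocation: Novak→Lot G ($163), Tanaka→Lot A ($169), Quispe→Lot D ($106), Bakr→Lot F ($140); total welfare W = $578.
Bakr receives Lot F at value $140, so the others get W − 140 = $438.
Without Bakr: best allocation of the remaining 3 bidders over all 4 lots is Novak→Lot G ($163), Tanaka→Lot F ($152), Quispe→Lot A ($129), total $444.
VCG payment = (others' best without Bakr) − (others' welfare with Bakr) = 444 − 438 = $6.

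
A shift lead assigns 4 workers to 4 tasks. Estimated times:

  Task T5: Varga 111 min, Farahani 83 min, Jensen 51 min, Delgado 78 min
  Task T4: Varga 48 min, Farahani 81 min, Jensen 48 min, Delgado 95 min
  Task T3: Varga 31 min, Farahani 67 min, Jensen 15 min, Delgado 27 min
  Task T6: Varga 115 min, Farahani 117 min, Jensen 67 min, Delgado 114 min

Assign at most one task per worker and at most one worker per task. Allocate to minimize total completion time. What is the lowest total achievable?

Min total: 225 min

Treat this as an assignment problem: match each worker to one task.
Optimal: Varga→Task T4 (48 min), Farahani→Task T5 (83 min), Jensen→Task T6 (67 min), Delgado→Task T3 (27 min) — total 48+83+67+27 = 225 min.
Min-entry greedy (repeatedly take the single cheapest remaining cell) gives 258 min, worse by 33.
Swapping Varga↔Delgado (Varga→Task T3 31 min, Delgado→Task T4 95 min) adds 51.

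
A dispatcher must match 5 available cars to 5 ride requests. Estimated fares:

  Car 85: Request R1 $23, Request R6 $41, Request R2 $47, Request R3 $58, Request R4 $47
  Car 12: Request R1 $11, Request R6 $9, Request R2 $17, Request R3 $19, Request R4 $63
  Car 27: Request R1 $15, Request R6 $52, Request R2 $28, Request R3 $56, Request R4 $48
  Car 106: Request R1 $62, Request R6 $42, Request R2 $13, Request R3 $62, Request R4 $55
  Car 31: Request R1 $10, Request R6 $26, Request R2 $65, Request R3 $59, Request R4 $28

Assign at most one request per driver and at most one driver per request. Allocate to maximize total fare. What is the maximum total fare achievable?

Optimal: Car 85→Request R3 ($58), Car 12→Request R4 ($63), Car 27→Request R6 ($52), Car 106→Request R1 ($62), Car 31→Request R2 ($65) — total 58+63+52+62+65 = $300.

Max total: $300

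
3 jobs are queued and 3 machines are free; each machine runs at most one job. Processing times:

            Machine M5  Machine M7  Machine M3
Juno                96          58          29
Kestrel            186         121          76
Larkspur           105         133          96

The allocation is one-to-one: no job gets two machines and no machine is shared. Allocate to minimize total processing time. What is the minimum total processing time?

Optimal: Juno→Machine M7 (58 min), Kestrel→Machine M3 (76 min), Larkspur→Machine M5 (105 min) — total 58+76+105 = 239 min.
Column-greedy (each machine in turn goes to its cheapest remaining job) gives 313 min, worse by 74.
No other one-to-one assignment undercuts 239 min.

Minimum total: 239 min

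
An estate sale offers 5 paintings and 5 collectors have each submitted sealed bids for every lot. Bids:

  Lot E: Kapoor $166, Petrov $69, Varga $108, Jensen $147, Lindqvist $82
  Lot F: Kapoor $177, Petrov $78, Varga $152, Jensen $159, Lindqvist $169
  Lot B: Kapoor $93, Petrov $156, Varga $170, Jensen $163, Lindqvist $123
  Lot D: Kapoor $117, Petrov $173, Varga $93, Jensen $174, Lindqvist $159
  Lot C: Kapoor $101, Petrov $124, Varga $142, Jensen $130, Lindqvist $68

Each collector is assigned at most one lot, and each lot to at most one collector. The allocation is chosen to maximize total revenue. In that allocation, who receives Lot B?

Optimal: Kapoor→Lot E ($166), Petrov→Lot D ($173), Varga→Lot C ($142), Jensen→Lot B ($163), Lindqvist→Lot F ($169) — total 166+173+142+163+169 = $813.
Next-best assignment: Kapoor→Lot E, Petrov→Lot D, Varga→Lot B, Jensen→Lot C, Lindqvist→Lot F = $808.
No other one-to-one assignment exceeds $813.
Jensen's own top lot is Lot D ($174), but forcing Jensen→Lot D and reassigning the rest optimally gives only $807 — worse by 6.

Jensen receives Lot B.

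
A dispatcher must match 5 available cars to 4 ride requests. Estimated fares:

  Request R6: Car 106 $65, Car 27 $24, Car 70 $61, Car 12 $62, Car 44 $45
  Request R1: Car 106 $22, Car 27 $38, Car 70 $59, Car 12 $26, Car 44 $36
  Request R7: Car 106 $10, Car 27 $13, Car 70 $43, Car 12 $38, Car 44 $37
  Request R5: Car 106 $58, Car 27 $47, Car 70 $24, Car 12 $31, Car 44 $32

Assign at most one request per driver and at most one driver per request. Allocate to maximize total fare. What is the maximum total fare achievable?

Optimal: Car 12→Request R6 ($62), Car 70→Request R1 ($59), Car 44→Request R7 ($37), Car 106→Request R5 ($58) — total 62+59+37+58 = $216.
Max-entry greedy (repeatedly take the single best remaining cell) gives $209, worse by 7.
Next-best assignment: Car 106→Request R6, Car 70→Request R1, Car 12→Request R7, Car 27→Request R5 = $209.

Max total: $216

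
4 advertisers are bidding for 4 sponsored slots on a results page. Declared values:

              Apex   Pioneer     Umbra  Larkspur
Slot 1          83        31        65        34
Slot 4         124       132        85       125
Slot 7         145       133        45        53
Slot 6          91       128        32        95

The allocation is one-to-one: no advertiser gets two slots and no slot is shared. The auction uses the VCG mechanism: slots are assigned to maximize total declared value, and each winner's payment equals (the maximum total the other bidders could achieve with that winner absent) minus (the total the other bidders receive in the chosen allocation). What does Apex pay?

Efficient allocation: Apex→Slot 7 ($145), Pioneer→Slot 6 ($128), Umbra→Slot 1 ($65), Larkspur→Slot 4 ($125); total welfare W = $463.
Apex receives Slot 7 at value $145, so the others get W − 145 = $318.
Without Apex: best allocation of the remaining 3 bidders over all 4 slots is Pioneer→Slot 7 ($133), Umbra→Slot 1 ($65), Larkspur→Slot 4 ($125), total $323.
VCG payment = (others' best without Apex) − (others' welfare with Apex) = 323 − 318 = $5.

Apex pays $5.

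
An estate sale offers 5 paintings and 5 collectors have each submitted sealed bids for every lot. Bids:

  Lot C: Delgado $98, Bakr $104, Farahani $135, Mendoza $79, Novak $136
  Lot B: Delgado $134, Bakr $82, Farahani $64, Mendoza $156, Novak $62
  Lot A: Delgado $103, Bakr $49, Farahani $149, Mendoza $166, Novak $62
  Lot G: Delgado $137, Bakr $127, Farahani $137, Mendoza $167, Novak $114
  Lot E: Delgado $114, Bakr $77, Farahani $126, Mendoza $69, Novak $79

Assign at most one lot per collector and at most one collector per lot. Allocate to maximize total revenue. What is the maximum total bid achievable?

Max total: $689

Treat this as an assignment problem: match each collector to one lot.
Optimal: Delgado→Lot B ($134), Bakr→Lot G ($127), Farahani→Lot E ($126), Mendoza→Lot A ($166), Novak→Lot C ($136) — total 134+127+126+166+136 = $689.
Next-best assignment: Delgado→Lot E, Bakr→Lot G, Farahani→Lot A, Mendoza→Lot B, Novak→Lot C = $682.
Swapping Delgado↔Novak (Delgado→Lot C $98, Novak→Lot B $62) loses 110.
No other one-to-one assignment exceeds $689.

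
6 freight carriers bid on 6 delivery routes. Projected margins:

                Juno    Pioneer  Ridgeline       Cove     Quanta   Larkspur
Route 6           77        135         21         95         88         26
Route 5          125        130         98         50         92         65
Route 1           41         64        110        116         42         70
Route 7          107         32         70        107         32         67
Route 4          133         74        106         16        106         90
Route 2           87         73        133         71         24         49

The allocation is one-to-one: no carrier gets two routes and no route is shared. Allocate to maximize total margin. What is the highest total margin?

Optimal: Juno→Route 5 ($125k), Pioneer→Route 6 ($135k), Ridgeline→Route 2 ($133k), Cove→Route 1 ($116k), Quanta→Route 4 ($106k), Larkspur→Route 7 ($67k) — total 125+135+133+116+106+67 = $682k.
Row-greedy (each carrier in turn takes its best remaining route) gives $676k, worse by 6.
Swapping Pioneer↔Cove (Pioneer→Route 1 $64k, Cove→Route 6 $95k) loses 92.
Every other assignment is strictly worse.

Max total: $682k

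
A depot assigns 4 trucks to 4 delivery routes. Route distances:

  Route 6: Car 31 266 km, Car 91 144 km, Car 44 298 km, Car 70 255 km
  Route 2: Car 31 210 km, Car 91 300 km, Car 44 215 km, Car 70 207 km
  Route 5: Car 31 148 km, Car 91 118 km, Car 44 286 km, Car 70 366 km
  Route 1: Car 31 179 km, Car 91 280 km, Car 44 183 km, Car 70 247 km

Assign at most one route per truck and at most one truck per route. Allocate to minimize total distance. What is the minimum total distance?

Optimal: Car 31→Route 5 (148 km), Car 91→Route 6 (144 km), Car 44→Route 1 (183 km), Car 70→Route 2 (207 km) — total 148+144+183+207 = 682 km.
Next-best assignment: Car 31→Route 5, Car 91→Route 6, Car 44→Route 2, Car 70→Route 1 = 754 km.
Swapping Car 44↔Car 91 (Car 44→Route 6 298 km, Car 91→Route 1 280 km) adds 251.
Checked against all permutations: 682 km is optimal.

Min total: 682 km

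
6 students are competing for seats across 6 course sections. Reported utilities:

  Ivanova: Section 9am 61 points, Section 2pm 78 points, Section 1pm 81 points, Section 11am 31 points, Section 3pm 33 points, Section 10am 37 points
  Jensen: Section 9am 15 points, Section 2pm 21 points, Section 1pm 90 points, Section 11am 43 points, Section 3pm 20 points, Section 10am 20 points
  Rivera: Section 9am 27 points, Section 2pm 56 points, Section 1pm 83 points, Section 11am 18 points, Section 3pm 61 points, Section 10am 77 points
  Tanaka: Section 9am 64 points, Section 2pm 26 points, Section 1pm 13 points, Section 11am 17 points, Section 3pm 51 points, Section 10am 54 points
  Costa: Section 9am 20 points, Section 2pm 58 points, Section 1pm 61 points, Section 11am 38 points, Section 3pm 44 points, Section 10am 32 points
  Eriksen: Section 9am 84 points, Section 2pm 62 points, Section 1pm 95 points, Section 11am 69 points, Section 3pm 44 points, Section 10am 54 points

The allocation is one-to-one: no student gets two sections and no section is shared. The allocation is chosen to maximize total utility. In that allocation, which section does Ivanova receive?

Ivanova receives Section 2pm.

Optimal: Ivanova→Section 2pm (78 points), Jensen→Section 1pm (90 points), Rivera→Section 10am (77 points), Tanaka→Section 9am (64 points), Costa→Section 3pm (44 points), Eriksen→Section 11am (69 points) — total 78+90+77+64+44+69 = 422 points.
Next-best assignment: Ivanova→Section 2pm, Jensen→Section 1pm, Rivera→Section 10am, Tanaka→Section 3pm, Costa→Section 11am, Eriksen→Section 9am = 418 points.
Ivanova's own top section is Section 1pm (81 points), but forcing Ivanova→Section 1pm and reassigning the rest optimally gives only 394 points — worse by 28.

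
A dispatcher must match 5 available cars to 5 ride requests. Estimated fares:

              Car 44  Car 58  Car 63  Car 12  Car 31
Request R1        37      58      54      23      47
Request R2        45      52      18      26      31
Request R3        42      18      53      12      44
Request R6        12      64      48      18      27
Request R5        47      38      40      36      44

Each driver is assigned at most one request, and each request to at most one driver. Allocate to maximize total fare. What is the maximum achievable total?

Maximum total: $245

Treat this as an assignment problem: match each driver to one request.
Optimal: Car 44→Request R2 ($45), Car 58→Request R6 ($64), Car 63→Request R3 ($53), Car 12→Request R5 ($36), Car 31→Request R1 ($47) — total 45+64+53+36+47 = $245.
Max-entry greedy (repeatedly take the single best remaining cell) gives $235, worse by 10.
Swapping Car 63↔Car 31 (Car 63→Request R1 $54, Car 31→Request R3 $44) loses 2.
Checked against all permutations: $245 is optimal.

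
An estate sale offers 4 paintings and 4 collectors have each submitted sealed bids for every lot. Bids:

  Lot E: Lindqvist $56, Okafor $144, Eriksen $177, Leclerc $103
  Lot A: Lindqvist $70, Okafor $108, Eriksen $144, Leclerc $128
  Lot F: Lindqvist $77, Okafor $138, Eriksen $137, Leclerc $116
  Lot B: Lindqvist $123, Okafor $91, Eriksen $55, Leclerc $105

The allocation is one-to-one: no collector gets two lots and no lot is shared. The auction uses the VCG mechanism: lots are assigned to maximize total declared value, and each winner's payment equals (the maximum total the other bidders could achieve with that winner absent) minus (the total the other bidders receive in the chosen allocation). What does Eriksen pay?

Efficient allocation: Lindqvist→Lot B ($123), Okafor→Lot F ($138), Eriksen→Lot E ($177), Leclerc→Lot A ($128); total welfare W = $566.
Eriksen receives Lot E at value $177, so the others get W − 177 = $389.
Without Eriksen: best allocation of the remaining 3 bidders over all 4 lots is Lindqvist→Lot B ($123), Okafor→Lot E ($144), Leclerc→Lot A ($128), total $395.
VCG payment = (others' best without Eriksen) − (others' welfare with Eriksen) = 395 − 389 = $6.

Eriksen pays $6.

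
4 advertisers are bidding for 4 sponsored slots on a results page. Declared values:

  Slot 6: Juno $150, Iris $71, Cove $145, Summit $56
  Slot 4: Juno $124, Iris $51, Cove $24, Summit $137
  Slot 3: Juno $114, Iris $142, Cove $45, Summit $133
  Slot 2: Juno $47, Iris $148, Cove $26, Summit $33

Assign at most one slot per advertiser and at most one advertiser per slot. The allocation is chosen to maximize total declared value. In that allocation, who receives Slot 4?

Optimal: Juno→Slot 4 ($124), Iris→Slot 2 ($148), Cove→Slot 6 ($145), Summit→Slot 3 ($133) — total 124+148+145+133 = $550.
Column-greedy (each slot in turn goes to its best remaining advertiser) gives $455, worse by 95.
Next-best assignment: Juno→Slot 3, Iris→Slot 2, Cove→Slot 6, Summit→Slot 4 = $544.
Juno's own top slot is Slot 6 ($150), but forcing Juno→Slot 6 and reassigning the rest optimally gives only $480 — worse by 70.

Juno receives Slot 4.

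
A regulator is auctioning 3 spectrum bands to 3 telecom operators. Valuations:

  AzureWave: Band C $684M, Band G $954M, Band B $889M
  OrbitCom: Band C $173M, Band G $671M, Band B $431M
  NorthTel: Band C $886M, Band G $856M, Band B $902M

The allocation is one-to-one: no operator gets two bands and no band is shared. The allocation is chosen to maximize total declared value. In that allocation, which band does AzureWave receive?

Optimal: AzureWave→Band B ($889M), OrbitCom→Band G ($671M), NorthTel→Band C ($886M) — total 889+671+886 = $2446M.
Next-best assignment: AzureWave→Band G, OrbitCom→Band B, NorthTel→Band C = $2271M.
No other one-to-one assignment exceeds $2446M.
AzureWave's own top band is Band G ($954M), but forcing AzureWave→Band G and reassigning the rest optimally gives only $2271M — worse by 175.

AzureWave receives Band B.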